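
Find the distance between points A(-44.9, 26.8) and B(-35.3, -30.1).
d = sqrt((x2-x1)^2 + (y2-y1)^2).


dx = -35.3 + 44.9 = 9.6
dy = -30.1 - 26.8 = -56.9
d = sqrt(92.16 + 3237.61) = sqrt(3329.77) = 57.7042

57.7042


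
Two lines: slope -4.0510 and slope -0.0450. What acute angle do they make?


m1-m2 = -4.006
1+m1*m2 = 1.182295
tan(theta) = |-4.006/1.182295| = 3.388325
theta = arctan(|-4.006/1.182295|) = 73.5570 degrees (acute angle)

73.5570 degrees


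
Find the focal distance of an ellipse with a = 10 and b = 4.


c^2 = 10^2 - 4^2 = 100 - 16 = 84
c = sqrt(84) = 9.1652

c = 9.1652


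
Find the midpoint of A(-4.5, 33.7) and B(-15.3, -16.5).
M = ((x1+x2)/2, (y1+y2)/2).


Mx = (-4.5 - 15.3)/2 = -19.8/2 = -9.9000
My = (33.7 - 16.5)/2 = 17.2/2 = 8.6000

(-9.9000, 8.6000)


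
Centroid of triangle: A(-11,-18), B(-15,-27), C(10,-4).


Gx = (-11- 15+10)/3 = -16/3 = -5.3333
Gy = (-18- 27- 4)/3 = -49/3 = -16.3333

G = (-5.3333, -16.3333)


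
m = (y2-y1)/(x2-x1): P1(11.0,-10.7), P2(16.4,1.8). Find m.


dy = 1.8 + 10.7 = 12.5
dx = 16.4 - 11.0 = 5.4
m = 12.5/5.4 = 2.3148

m = 2.3148


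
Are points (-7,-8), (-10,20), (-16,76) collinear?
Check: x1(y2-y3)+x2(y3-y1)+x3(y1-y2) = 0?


-7*(20-76) - 10*(76+ 8) - 16*(-8-20)
= 392 - 840 + 448 = 0

Yes, collinear (determinant = 0)


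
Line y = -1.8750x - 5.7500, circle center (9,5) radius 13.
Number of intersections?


Substitute y = -1.8750x - 5.7500: (x-9)^2 + (-1.8750x- 5.7500-5)^2 = 169
Expand to Ax^2 + Bx + C = 0, where b-k = -10.75
A = 1+m^2 = 4.515625
B = 2(m(b-k) - h) = 2(-1.8750*(-10.75) - 9) = 22.3125
C = h^2 + (b-k)^2 - r^2 = 81 + 115.5625 - 169 = 27.5625
disc = B^2-4AC = 497.8477 - 497.8477 = 0
disc = 0

1 intersection point (tangent)


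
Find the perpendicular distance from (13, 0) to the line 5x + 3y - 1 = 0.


|5*13 + 3*0 - 1| = |64| = 64
sqrt(25 + 9) = sqrt(34) = 5.8310
d = 64/sqrt(34) = 10.9759

10.9759


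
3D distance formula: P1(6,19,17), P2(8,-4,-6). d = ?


dx=2, dy=-23, dz=-23
d = sqrt(4+529+529) = sqrt(1062) = 32.5883

32.5883


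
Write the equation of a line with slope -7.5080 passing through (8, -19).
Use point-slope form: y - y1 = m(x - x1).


y + 19 = -7.5080(x - 8)
y = -7.5080x - 19 + 7.5080*8
y = -7.5080x + 41.0640

y = -7.5080x + 41.0640


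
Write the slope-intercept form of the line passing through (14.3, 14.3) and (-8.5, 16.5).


m = (2.2)/(-22.8) = -0.0965
b = y1 - m*x1 = 14.3 - (2.2*14.3)/(-22.8) = 14.3 + 1.3798 = 15.6798

y = -0.0965x + 15.6798


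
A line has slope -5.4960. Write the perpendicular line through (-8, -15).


Perpendicular slope = -1/m1 = -1/(-5.4960) = 0.1820
b2 = y0 - m2*x0 = -15 - 8/(-5.4960) = -15 + 1.4556 = -13.5444

y = 0.1820x - 13.5444


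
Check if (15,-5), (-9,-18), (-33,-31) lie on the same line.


15*(-18+ 31) - 9*(-31+ 5) - 33*(-5+ 18)
= 195 + 234 - 429 = 0

Yes, collinear (determinant = 0)


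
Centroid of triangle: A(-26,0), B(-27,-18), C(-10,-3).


Gx = (-26- 27- 10)/3 = -63/3 = -21.0000
Gy = (0- 18- 3)/3 = -21/3 = -7.0000

G = (-21.0000, -7.0000)


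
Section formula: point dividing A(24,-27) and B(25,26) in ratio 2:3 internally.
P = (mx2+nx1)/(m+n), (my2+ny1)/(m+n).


Px = (2*25 + 3*24)/5 = 122/5 = 24.4000
Py = (2*26 + 3*(-27))/5 = -29/5 = -5.8000

P = (24.4000, -5.8000)


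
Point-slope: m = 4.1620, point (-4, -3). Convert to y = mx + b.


y + 3 = 4.1620(x + 4)
y = 4.1620x - 3 - 4.1620*(-4)
y = 4.1620x + 13.6480

y = 4.1620x + 13.6480


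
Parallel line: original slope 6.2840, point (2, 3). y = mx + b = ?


Parallel lines have equal slopes.
m2 = 6.2840
b2 = 3 - 6.2840*2 = -9.5680

y = 6.2840x - 9.5680


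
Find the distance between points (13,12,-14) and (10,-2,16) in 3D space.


dx=-3, dy=-14, dz=30
d = sqrt(9+196+900) = sqrt(1105) = 33.2415

33.2415


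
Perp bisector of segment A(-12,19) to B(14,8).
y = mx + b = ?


Midpoint = (1, 13.5)
Slope of AB = dy/dx = -11/26 = -0.4231
Perp slope = -dx/dy = 26/11 = 2.3636
b = My - (perp slope)*Mx = 13.5 + (26*1)/(-11) = 13.5 - 2.3636 = 11.1364

y = 2.3636x + 11.1364


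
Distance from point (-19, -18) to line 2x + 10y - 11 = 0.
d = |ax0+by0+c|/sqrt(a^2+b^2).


|2*(-19) + 10*(-18) - 11| = |-229| = 229
sqrt(4 + 100) = sqrt(104) = 10.1980
d = 229/sqrt(104) = 22.4553

22.4553


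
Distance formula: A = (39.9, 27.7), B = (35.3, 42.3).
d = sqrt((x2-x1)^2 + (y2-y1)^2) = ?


dx = 35.3 - 39.9 = -4.6
dy = 42.3 - 27.7 = 14.6
d = sqrt(21.16 + 213.16) = sqrt(234.32) = 15.3075

15.3075


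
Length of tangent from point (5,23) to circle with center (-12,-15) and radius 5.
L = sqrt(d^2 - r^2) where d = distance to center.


d = sqrt((5+ 12)^2 + (23+ 15)^2) = sqrt(289+1444) = 41.6293
L = sqrt(1733.0000 - 25) = sqrt(1708.0000) = 41.3280

41.3280


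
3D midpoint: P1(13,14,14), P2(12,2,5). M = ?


Mx = (13+12)/2 = 12.5000
My = (14+2)/2 = 8.0000
Mz = (14+5)/2 = 9.5000

M = (12.5000, 8.0000, 9.5000)


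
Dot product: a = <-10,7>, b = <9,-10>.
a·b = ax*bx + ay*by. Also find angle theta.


a·b = -10*9 + 7*(-10) = -90 - 70 = -160
|a| = sqrt(100+49) = 12.2066
|b| = sqrt(81+100) = 13.4536
cos(theta) = -160/(sqrt(149)*sqrt(181)) = -160/sqrt(26969) = -0.974288
theta = arccos(-160/sqrt(26969)) = 166.9792 degrees

a·b = -160, theta = 166.9792 deg


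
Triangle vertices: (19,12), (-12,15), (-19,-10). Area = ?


19*(15+ 10) = 475
-12*(-10-12) = 264
-19*(12-15) = 57
sum = 796
Area = |796|/2 = 398.0000

398.0000 sq units


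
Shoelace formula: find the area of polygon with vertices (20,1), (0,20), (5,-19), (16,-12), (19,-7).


sum(xi*y_{i+1}) = 20*20 + 0*(-19) + 5*(-12) + 16*(-7) + 19*1 = 247
sum(yi*x_{i+1}) = 1*0 + 20*5 - 19*16 - 12*19 - 7*20 = -572
Area = |247 + 572|/2 = 819/2 = 409.5000

409.5000 sq units


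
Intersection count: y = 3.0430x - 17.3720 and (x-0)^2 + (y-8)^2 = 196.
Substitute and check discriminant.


Substitute y = 3.0430x - 17.3720: (x-0)^2 + (3.0430x- 17.3720-8)^2 = 196
Expand to Ax^2 + Bx + C = 0, where b-k = -25.372
A = 1+m^2 = 10.259849
B = 2(m(b-k) - h) = 2(3.0430*(-25.372) - 0) = -154.413992
C = h^2 + (b-k)^2 - r^2 = 0 + 643.738384 - 196 = 447.738384
disc = B^2-4AC = 23843.6809 - 18374.9128 = 5468.7681
disc > 0

2 intersection points


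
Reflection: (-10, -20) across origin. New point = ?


Reflection rule for origin: (-x, -y)
(-10, -20) -> (10, 20)

(10, 20)


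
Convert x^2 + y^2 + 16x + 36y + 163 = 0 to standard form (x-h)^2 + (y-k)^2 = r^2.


h = -D/2 = -16/2 = -8
k = -E/2 = -36/2 = -18
r^2 = h^2 + k^2 - F = 64 + 324 - 163 = 225
r = 15

Center (-8, -18), radius = 15


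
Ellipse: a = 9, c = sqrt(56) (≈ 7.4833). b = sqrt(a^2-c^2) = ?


b^2 = 9^2 - (sqrt(56))^2 = 81 - 56 = 25
b = sqrt(25) = 5

b = 5


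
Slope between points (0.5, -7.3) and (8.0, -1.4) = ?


dy = -1.4 + 7.3 = 5.9
dx = 8.0 - 0.5 = 7.5
m = 5.9/7.5 = 0.7867

m = 0.7867


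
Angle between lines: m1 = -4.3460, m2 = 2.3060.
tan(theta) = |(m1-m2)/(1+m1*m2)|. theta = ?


m1-m2 = -6.652
1+m1*m2 = -9.021876
tan(theta) = |-6.652/(-9.021876)| = 0.737319
theta = arctan(|-6.652/(-9.021876)|) = 36.4021 degrees (acute angle)

36.4021 degrees


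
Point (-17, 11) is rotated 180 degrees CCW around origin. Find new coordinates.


cos(180) = -1, sin(180) = 0
x' = -17*(-1) - 11*0 = 17
y' = -17*0 + 11*(-1) = -11

(17, -11)


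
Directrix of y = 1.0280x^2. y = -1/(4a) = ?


a = 1.0280
1/(4a) = 0.2432
directrix: y = -0.2432 = -0.2432

y = -0.2432


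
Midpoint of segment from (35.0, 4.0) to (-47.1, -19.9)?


Mx = (35.0 - 47.1)/2 = -12.1/2 = -6.0500
My = (4.0 - 19.9)/2 = -15.9/2 = -7.9500

(-6.0500, -7.9500)


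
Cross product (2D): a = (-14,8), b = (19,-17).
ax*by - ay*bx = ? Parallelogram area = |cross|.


cross = -14*(-17) - 8*19 = 238 - 152 = 86
Parallelogram area = |86| = 86

cross = 86, parallelogram area = 86


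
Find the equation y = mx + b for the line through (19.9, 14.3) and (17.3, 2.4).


m = (-11.9)/(-2.6) = 4.5769
b = y1 - m*x1 = 14.3 - (-11.9*19.9)/(-2.6) = 14.3 - 91.0808 = -76.7808

y = 4.5769x - 76.7808


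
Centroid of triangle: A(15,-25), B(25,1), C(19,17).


Gx = (15+25+19)/3 = 59/3 = 19.6667
Gy = (-25+1+17)/3 = -7/3 = -2.3333

G = (19.6667, -2.3333)


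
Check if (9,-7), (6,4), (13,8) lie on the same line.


9*(4-8) + 6*(8+ 7) + 13*(-7-4)
= -36 + 90 - 143 = -89

No, not collinear (determinant = -89)


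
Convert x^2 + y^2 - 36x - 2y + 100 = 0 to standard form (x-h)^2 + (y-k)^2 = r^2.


h = -D/2 = 36/2 = 18
k = -E/2 = 2/2 = 1
r^2 = h^2 + k^2 - F = 324 + 1 - 100 = 225
r = 15

Center (18, 1), radius = 15


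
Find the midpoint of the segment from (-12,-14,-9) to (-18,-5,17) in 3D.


Mx = (-12- 18)/2 = -15.0000
My = (-14- 5)/2 = -9.5000
Mz = (-9+17)/2 = 4.0000

M = (-15.0000, -9.5000, 4.0000)


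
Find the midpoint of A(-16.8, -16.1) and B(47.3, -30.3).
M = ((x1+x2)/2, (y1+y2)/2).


Mx = (-16.8 + 47.3)/2 = 30.5/2 = 15.2500
My = (-16.1 - 30.3)/2 = -46.4/2 = -23.2000

(15.2500, -23.2000)


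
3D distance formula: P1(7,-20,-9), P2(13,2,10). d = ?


dx=6, dy=22, dz=19
d = sqrt(36+484+361) = sqrt(881) = 29.6816

29.6816


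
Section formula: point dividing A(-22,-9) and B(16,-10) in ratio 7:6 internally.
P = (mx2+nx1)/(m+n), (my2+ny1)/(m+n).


Px = (7*16 + 6*(-22))/13 = -20/13 = -1.5385
Py = (7*(-10) + 6*(-9))/13 = -124/13 = -9.5385

P = (-1.5385, -9.5385)


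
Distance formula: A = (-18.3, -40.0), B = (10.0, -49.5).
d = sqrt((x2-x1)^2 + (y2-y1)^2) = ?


dx = 10.0 + 18.3 = 28.3
dy = -49.5 + 40.0 = -9.5
d = sqrt(800.89 + 90.25) = sqrt(891.14) = 29.8520

29.8520


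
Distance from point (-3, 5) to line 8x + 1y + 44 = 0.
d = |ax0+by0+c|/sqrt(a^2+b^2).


|8*(-3) + 1*5 + 44| = |25| = 25
sqrt(64 + 1) = sqrt(65) = 8.0623
d = 25/sqrt(65) = 3.1009

3.1009


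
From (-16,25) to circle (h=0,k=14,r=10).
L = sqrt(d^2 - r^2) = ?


d = sqrt((-16-0)^2 + (25-14)^2) = sqrt(256+121) = 19.4165
L = sqrt(377.0000 - 100) = sqrt(277.0000) = 16.6433

16.6433


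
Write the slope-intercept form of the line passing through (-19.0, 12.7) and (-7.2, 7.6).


m = (-5.1)/(11.8) = -0.4322
b = y1 - m*x1 = 12.7 - (-5.1*(-19.0))/(11.8) = 12.7 - 8.2119 = 4.4881

y = -0.4322x + 4.4881


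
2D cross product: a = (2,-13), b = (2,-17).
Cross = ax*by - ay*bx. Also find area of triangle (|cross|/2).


cross = 2*(-17) + 13*2 = -34 + 26 = -8
Triangle area = |-8|/2 = 8/2 = 4.0000

cross = -8, triangle area = 4.0000


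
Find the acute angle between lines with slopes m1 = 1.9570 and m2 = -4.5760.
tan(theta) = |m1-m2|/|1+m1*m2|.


m1-m2 = 6.533
1+m1*m2 = -7.955232
tan(theta) = |6.533/(-7.955232)| = 0.821221
theta = arctan(|6.533/(-7.955232)|) = 39.3935 degrees (acute angle)

39.3935 degrees


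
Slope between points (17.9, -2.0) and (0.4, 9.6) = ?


dy = 9.6 + 2.0 = 11.6
dx = 0.4 - 17.9 = -17.5
m = 11.6/(-17.5) = -0.6629

m = -0.6629


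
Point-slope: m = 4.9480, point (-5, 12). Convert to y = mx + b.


y - 12 = 4.9480(x + 5)
y = 4.9480x + 12 - 4.9480*(-5)
y = 4.9480x + 36.7400

y = 4.9480x + 36.7400


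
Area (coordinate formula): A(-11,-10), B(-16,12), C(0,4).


-11*(12-4) = -88
-16*(4+ 10) = -224
0*(-10-12) = 0
sum = -312
Area = |-312|/2 = 156.0000

156.0000 sq units


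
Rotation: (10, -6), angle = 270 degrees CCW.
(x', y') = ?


cos(270) = 0, sin(270) = -1
x' = 10*0 + 6*(-1) = -6
y' = 10*(-1) - 6*0 = -10

(-6, -10)


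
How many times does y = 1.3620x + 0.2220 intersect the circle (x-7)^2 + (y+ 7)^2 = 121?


Substitute y = 1.3620x + 0.2220: (x-7)^2 + (1.3620x+0.2220+ 7)^2 = 121
Expand to Ax^2 + Bx + C = 0, where b-k = 7.222
A = 1+m^2 = 2.855044
B = 2(m(b-k) - h) = 2(1.3620*7.222 - 7) = 5.672728
C = h^2 + (b-k)^2 - r^2 = 49 + 52.157284 - 121 = -19.842716
disc = B^2-4AC = 32.1798 + 226.6073 = 258.7871
disc > 0

2 intersection points


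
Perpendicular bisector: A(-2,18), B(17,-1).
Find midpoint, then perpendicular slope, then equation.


Midpoint = (7.5, 8.5)
Slope of AB = dy/dx = -19/19 = -1.0000
Perp slope = -dx/dy = 19/19 = 1.0000
b = My - (perp slope)*Mx = 8.5 + (19*7.5)/(-19) = 8.5 - 7.5000 = 1.0000

y = 1.0000x + 1.0000


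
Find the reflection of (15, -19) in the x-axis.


Reflection rule for x-axis: (x, -y)
(15, -19) -> (15, 19)

(15, 19)


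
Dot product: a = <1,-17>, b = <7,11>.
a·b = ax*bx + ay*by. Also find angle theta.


a·b = 1*7 - 17*11 = 7 - 187 = -180
|a| = sqrt(1+289) = 17.0294
|b| = sqrt(49+121) = 13.0384
cos(theta) = -180/(sqrt(290)*sqrt(170)) = -180/sqrt(49300) = -0.810679
theta = arccos(-180/sqrt(49300)) = 144.1623 degrees

a·b = -180, theta = 144.1623 deg


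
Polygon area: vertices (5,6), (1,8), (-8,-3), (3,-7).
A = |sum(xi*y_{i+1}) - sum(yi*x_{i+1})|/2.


sum(xi*y_{i+1}) = 5*8 + 1*(-3) - 8*(-7) + 3*6 = 111
sum(yi*x_{i+1}) = 6*1 + 8*(-8) - 3*3 - 7*5 = -102
Area = |111 + 102|/2 = 213/2 = 106.5000

106.5000 sq units


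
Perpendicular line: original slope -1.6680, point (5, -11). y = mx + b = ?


Perpendicular slope = -1/m1 = -1/(-1.6680) = 0.5995
b2 = y0 - m2*x0 = -11 + 5/(-1.6680) = -11 - 2.9976 = -13.9976

y = 0.5995x - 13.9976


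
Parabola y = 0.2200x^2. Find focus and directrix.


a = 0.2200
1/(4a) = 1.1364
Focus = (0, 1.1364)
Directrix: y = -1.1364

Focus = (0, 1.1364), Directrix: y = -1.1364


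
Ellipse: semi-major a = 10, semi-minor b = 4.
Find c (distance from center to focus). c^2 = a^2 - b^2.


c^2 = 10^2 - 4^2 = 100 - 16 = 84
c = sqrt(84) = 9.1652

c = 9.1652


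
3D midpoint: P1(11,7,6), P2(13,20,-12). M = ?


Mx = (11+13)/2 = 12.0000
My = (7+20)/2 = 13.5000
Mz = (6- 12)/2 = -3.0000

M = (12.0000, 13.5000, -3.0000)


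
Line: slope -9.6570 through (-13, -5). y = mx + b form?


y + 5 = -9.6570(x + 13)
y = -9.6570x - 5 + 9.6570*(-13)
y = -9.6570x - 130.5410

y = -9.6570x - 130.5410


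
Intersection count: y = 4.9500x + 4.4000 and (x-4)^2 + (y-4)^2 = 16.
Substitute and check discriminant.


Substitute y = 4.9500x + 4.4000: (x-4)^2 + (4.9500x+4.4000-4)^2 = 16
Expand to Ax^2 + Bx + C = 0, where b-k = 0.4
A = 1+m^2 = 25.5025
B = 2(m(b-k) - h) = 2(4.9500*0.4 - 4) = -4.04
C = h^2 + (b-k)^2 - r^2 = 16 + 0.16 - 16 = 0.16
disc = B^2-4AC = 16.3216 - 16.3216 = 0
disc = 0

1 intersection point (tangent)


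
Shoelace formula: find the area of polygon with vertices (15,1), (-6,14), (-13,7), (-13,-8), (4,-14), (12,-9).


sum(xi*y_{i+1}) = 15*14 - 6*7 - 13*(-8) - 13*(-14) + 4*(-9) + 12*1 = 430
sum(yi*x_{i+1}) = 1*(-6) + 14*(-13) + 7*(-13) - 8*4 - 14*12 - 9*15 = -614
Area = |430 + 614|/2 = 1044/2 = 522.0000

522.0000 sq units


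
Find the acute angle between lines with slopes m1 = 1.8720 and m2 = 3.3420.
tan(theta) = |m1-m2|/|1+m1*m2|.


m1-m2 = -1.47
1+m1*m2 = 7.256224
tan(theta) = |-1.47/7.256224| = 0.202585
theta = arctan(|-1.47/7.256224|) = 11.4523 degrees (acute angle)

11.4523 degrees


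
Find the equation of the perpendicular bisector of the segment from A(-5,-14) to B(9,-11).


Midpoint = (2, -12.5)
Slope of AB = dy/dx = 3/14 = 0.2143
Perp slope = -dx/dy = -14/3 = -4.6667
b = My - (perp slope)*Mx = -12.5 + (14*2)/3 = -12.5 + 9.3333 = -3.1667

y = -4.6667x - 3.1667


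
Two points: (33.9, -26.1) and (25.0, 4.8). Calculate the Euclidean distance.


dx = 25.0 - 33.9 = -8.9
dy = 4.8 + 26.1 = 30.9
d = sqrt(79.21 + 954.81) = sqrt(1034.02) = 32.1562

32.1562


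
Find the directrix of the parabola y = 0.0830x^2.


a = 0.0830
1/(4a) = 3.0120
directrix: y = -3.0120 = -3.0120

y = -3.0120


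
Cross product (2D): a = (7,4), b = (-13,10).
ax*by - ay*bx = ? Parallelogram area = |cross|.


cross = 7*10 - 4*(-13) = 70 + 52 = 122
Parallelogram area = |122| = 122

cross = 122, parallelogram area = 122


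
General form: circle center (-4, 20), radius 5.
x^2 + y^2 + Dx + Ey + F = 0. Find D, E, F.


(x+ 4)^2 + (y-20)^2 = 5^2
D = -2h = 8, E = -2k = -40
F = h^2+k^2-r^2 = 16+400-25 = 391

D = 8, E = -40, F = 391


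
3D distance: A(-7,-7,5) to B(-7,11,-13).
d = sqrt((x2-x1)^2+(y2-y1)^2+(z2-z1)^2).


dx=0, dy=18, dz=-18
d = sqrt(0+324+324) = sqrt(648) = 25.4558

25.4558


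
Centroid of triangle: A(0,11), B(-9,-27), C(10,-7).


Gx = (0- 9+10)/3 = 1/3 = 0.3333
Gy = (11- 27- 7)/3 = -23/3 = -7.6667

G = (0.3333, -7.6667)


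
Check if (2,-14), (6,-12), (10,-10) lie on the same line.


2*(-12+ 10) + 6*(-10+ 14) + 10*(-14+ 12)
= -4 + 24 - 20 = 0

Yes, collinear (determinant = 0)


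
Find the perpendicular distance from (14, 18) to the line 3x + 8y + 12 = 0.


|3*14 + 8*18 + 12| = |198| = 198
sqrt(9 + 64) = sqrt(73) = 8.5440
d = 198/sqrt(73) = 23.1741

23.1741


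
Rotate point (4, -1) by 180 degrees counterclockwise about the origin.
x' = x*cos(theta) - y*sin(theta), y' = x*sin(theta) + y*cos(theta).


cos(180) = -1, sin(180) = 0
x' = 4*(-1) + 1*0 = -4
y' = 4*0 - 1*(-1) = 1

(-4, 1)


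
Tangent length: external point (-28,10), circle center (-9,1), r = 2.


d = sqrt((-28+ 9)^2 + (10-1)^2) = sqrt(361+81) = 21.0238
L = sqrt(442.0000 - 4) = sqrt(438.0000) = 20.9284

20.9284


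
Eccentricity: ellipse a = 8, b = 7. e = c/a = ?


c = sqrt(64-49) = sqrt(15) = 3.8730
e = c/a = sqrt(15)/8 = 0.4841

e = 0.4841


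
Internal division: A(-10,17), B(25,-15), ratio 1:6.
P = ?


Px = (1*25 + 6*(-10))/7 = -35/7 = -5.0000
Py = (1*(-15) + 6*17)/7 = 87/7 = 12.4286

P = (-5.0000, 12.4286)


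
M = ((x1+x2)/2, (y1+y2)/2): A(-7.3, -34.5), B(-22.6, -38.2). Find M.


Mx = (-7.3 - 22.6)/2 = -29.9/2 = -14.9500
My = (-34.5 - 38.2)/2 = -72.7/2 = -36.3500

(-14.9500, -36.3500)


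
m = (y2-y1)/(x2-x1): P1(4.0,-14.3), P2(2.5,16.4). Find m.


dy = 16.4 + 14.3 = 30.7
dx = 2.5 - 4.0 = -1.5
m = 30.7/(-1.5) = -20.4667

m = -20.4667


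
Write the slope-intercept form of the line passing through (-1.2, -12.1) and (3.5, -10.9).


m = (1.2)/(4.7) = 0.2553
b = y1 - m*x1 = -12.1 - (1.2*(-1.2))/(4.7) = -12.1 + 0.3064 = -11.7936

y = 0.2553x - 11.7936


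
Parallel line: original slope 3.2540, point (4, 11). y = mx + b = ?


Parallel lines have equal slopes.
m2 = 3.2540
b2 = 11 - 3.2540*4 = -2.0160

y = 3.2540x - 2.0160


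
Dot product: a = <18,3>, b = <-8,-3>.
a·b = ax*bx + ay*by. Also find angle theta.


a·b = 18*(-8) + 3*(-3) = -144 - 9 = -153
|a| = sqrt(324+9) = 18.2483
|b| = sqrt(64+9) = 8.5440
cos(theta) = -153/(sqrt(333)*sqrt(73)) = -153/sqrt(24309) = -0.981314
theta = arccos(-153/sqrt(24309)) = 168.9063 degrees

a·b = -153, theta = 168.9063 deg


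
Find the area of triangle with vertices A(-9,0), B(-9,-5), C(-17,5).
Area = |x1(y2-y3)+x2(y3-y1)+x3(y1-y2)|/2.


-9*(-5-5) = 90
-9*(5-0) = -45
-17*(0+ 5) = -85
sum = -40
Area = |-40|/2 = 20.0000

20.0000 sq units


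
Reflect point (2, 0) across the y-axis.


Reflection rule for y-axis: (-x, y)
(2, 0) -> (-2, 0)

(-2, 0)


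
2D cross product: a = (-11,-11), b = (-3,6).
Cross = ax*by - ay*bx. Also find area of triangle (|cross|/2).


cross = -11*6 + 11*(-3) = -66 - 33 = -99
Triangle area = |-99|/2 = 99/2 = 49.5000

cross = -99, triangle area = 49.5000


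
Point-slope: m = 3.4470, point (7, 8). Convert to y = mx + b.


y - 8 = 3.4470(x - 7)
y = 3.4470x + 8 - 3.4470*7
y = 3.4470x - 16.1290

y = 3.4470x - 16.1290


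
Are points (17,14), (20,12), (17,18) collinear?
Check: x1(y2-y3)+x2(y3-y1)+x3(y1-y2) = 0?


17*(12-18) + 20*(18-14) + 17*(14-12)
= -102 + 80 + 34 = 12

No, not collinear (determinant = 12)


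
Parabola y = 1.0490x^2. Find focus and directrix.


a = 1.0490
1/(4a) = 0.2383
Focus = (0, 0.2383)
Directrix: y = -0.2383

Focus = (0, 0.2383), Directrix: y = -0.2383


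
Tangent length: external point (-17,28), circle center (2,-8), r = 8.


d = sqrt((-17-2)^2 + (28+ 8)^2) = sqrt(361+1296) = 40.7063
L = sqrt(1657.0000 - 64) = sqrt(1593.0000) = 39.9124

39.9124


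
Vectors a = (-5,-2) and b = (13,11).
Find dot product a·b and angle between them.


a·b = -5*13 - 2*11 = -65 - 22 = -87
|a| = sqrt(25+4) = 5.3852
|b| = sqrt(169+121) = 17.0294
cos(theta) = -87/(sqrt(29)*sqrt(290)) = -87/sqrt(8410) = -0.948683
theta = arccos(-87/sqrt(8410)) = 161.5651 degrees

a·b = -87, theta = 161.5651 deg


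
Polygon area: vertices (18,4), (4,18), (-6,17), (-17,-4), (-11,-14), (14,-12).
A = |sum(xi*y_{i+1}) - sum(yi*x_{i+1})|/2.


sum(xi*y_{i+1}) = 18*18 + 4*17 - 6*(-4) - 17*(-14) - 11*(-12) + 14*4 = 842
sum(yi*x_{i+1}) = 4*4 + 18*(-6) + 17*(-17) - 4*(-11) - 14*14 - 12*18 = -749
Area = |842 + 749|/2 = 1591/2 = 795.5000

795.5000 sq units


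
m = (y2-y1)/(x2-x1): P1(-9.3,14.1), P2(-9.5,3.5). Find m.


dy = 3.5 - 14.1 = -10.6
dx = -9.5 + 9.3 = -0.2
m = -10.6/(-0.2) = 53.0000

m = 53.0000


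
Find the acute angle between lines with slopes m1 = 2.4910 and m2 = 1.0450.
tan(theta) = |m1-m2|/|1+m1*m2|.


m1-m2 = 1.446
1+m1*m2 = 3.603095
tan(theta) = |1.446/3.603095| = 0.401322
theta = arctan(|1.446/3.603095|) = 21.8667 degrees (acute angle)

21.8667 degrees


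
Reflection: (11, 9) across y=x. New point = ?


Reflection rule for y=x: (y, x)
(11, 9) -> (9, 11)

(9, 11)


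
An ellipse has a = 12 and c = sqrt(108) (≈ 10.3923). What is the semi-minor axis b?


b^2 = 12^2 - (sqrt(108))^2 = 144 - 108 = 36
b = sqrt(36) = 6

b = 6


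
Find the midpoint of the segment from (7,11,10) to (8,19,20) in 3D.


Mx = (7+8)/2 = 7.5000
My = (11+19)/2 = 15.0000
Mz = (10+20)/2 = 15.0000

M = (7.5000, 15.0000, 15.0000)


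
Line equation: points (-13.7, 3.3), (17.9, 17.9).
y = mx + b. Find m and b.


m = (14.6)/(31.6) = 0.4620
b = y1 - m*x1 = 3.3 - (14.6*(-13.7))/(31.6) = 3.3 + 6.3297 = 9.6297

y = 0.4620x + 9.6297


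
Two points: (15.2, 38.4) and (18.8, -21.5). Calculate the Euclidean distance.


dx = 18.8 - 15.2 = 3.6
dy = -21.5 - 38.4 = -59.9
d = sqrt(12.96 + 3588.01) = sqrt(3600.97) = 60.0081

60.0081


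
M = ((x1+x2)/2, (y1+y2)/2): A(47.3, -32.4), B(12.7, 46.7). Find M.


Mx = (47.3 + 12.7)/2 = 60.0/2 = 30.0000
My = (-32.4 + 46.7)/2 = 14.3/2 = 7.1500

(30.0000, 7.1500)


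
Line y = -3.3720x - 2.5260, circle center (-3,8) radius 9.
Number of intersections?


Substitute y = -3.3720x - 2.5260: (x+ 3)^2 + (-3.3720x- 2.5260-8)^2 = 81
Expand to Ax^2 + Bx + C = 0, where b-k = -10.526
A = 1+m^2 = 12.370384
B = 2(m(b-k) - h) = 2(-3.3720*(-10.526) + 3) = 76.987344
C = h^2 + (b-k)^2 - r^2 = 9 + 110.796676 - 81 = 38.796676
disc = B^2-4AC = 5927.0511 - 1919.7191 = 4007.3320
disc > 0

2 intersection points


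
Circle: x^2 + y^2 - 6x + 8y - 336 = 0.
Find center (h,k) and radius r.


h = -D/2 = 6/2 = 3
k = -E/2 = -8/2 = -4
r^2 = h^2 + k^2 - F = 9 + 16 + 336 = 361
r = 19

Center (3, -4), radius = 19


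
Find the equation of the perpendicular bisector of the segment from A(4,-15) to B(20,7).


Midpoint = (12, -4)
Slope of AB = dy/dx = 22/16 = 1.3750
Perp slope = -dx/dy = -16/22 = -0.7273
b = My - (perp slope)*Mx = -4 + (16*12)/22 = -4 + 8.7273 = 4.7273

y = -0.7273x + 4.7273


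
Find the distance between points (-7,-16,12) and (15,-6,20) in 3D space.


dx=22, dy=10, dz=8
d = sqrt(484+100+64) = sqrt(648) = 25.4558

25.4558


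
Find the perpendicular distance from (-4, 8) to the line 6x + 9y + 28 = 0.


|6*(-4) + 9*8 + 28| = |76| = 76
sqrt(36 + 81) = sqrt(117) = 10.8167
d = 76/sqrt(117) = 7.0262

7.0262


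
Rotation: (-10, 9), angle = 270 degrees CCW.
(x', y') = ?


cos(270) = 0, sin(270) = -1
x' = -10*0 - 9*(-1) = 9
y' = -10*(-1) + 9*0 = 10

(9, 10)


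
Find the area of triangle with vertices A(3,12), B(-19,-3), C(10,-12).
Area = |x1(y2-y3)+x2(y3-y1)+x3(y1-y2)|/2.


3*(-3+ 12) = 27
-19*(-12-12) = 456
10*(12+ 3) = 150
sum = 633
Area = |633|/2 = 316.5000

316.5000 sq units


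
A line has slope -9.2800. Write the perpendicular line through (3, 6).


Perpendicular slope = -1/m1 = -1/(-9.2800) = 0.1078
b2 = y0 - m2*x0 = 6 + 3/(-9.2800) = 6 - 0.3233 = 5.6767

y = 0.1078x + 5.6767


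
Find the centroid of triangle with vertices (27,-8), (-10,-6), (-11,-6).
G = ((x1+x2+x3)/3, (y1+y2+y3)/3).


Gx = (27- 10- 11)/3 = 6/3 = 2.0000
Gy = (-8- 6- 6)/3 = -20/3 = -6.6667

G = (2.0000, -6.6667)


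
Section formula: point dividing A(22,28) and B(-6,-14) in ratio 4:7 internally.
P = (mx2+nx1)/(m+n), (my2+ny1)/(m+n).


Px = (4*(-6) + 7*22)/11 = 130/11 = 11.8182
Py = (4*(-14) + 7*28)/11 = 140/11 = 12.7273

P = (11.8182, 12.7273)


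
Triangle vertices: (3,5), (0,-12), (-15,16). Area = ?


3*(-12-16) = -84
0*(16-5) = 0
-15*(5+ 12) = -255
sum = -339
Area = |-339|/2 = 169.5000

169.5000 sq units


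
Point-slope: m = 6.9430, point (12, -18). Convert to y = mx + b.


y + 18 = 6.9430(x - 12)
y = 6.9430x - 18 - 6.9430*12
y = 6.9430x - 101.3160

y = 6.9430x - 101.3160


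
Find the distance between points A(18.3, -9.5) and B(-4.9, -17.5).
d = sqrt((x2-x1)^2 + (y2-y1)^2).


dx = -4.9 - 18.3 = -23.2
dy = -17.5 + 9.5 = -8.0
d = sqrt(538.24 + 64.0) = sqrt(602.24) = 24.5406

24.5406


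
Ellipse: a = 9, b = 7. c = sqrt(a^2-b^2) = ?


c^2 = 9^2 - 7^2 = 81 - 49 = 32
c = sqrt(32) = 5.6569

c = 5.6569


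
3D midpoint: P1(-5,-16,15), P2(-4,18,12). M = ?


Mx = (-5- 4)/2 = -4.5000
My = (-16+18)/2 = 1.0000
Mz = (15+12)/2 = 13.5000

M = (-4.5000, 1.0000, 13.5000)


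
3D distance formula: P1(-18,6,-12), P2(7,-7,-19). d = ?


dx=25, dy=-13, dz=-7
d = sqrt(625+169+49) = sqrt(843) = 29.0345

29.0345


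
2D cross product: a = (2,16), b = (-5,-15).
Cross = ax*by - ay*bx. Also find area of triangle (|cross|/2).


cross = 2*(-15) - 16*(-5) = -30 + 80 = 50
Triangle area = |50|/2 = 50/2 = 25.0000

cross = 50, triangle area = 25.0000


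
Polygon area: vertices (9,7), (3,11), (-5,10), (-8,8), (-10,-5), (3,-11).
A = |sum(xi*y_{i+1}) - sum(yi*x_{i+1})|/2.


sum(xi*y_{i+1}) = 9*11 + 3*10 - 5*8 - 8*(-5) - 10*(-11) + 3*7 = 260
sum(yi*x_{i+1}) = 7*3 + 11*(-5) + 10*(-8) + 8*(-10) - 5*3 - 11*9 = -308
Area = |260 + 308|/2 = 568/2 = 284.0000

284.0000 sq units


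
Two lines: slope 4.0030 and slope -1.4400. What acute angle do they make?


m1-m2 = 5.443
1+m1*m2 = -4.76432
tan(theta) = |5.443/(-4.76432)| = 1.142451
theta = arctan(|5.443/(-4.76432)|) = 48.8040 degrees (acute angle)

48.8040 degrees


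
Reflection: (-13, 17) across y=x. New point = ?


Reflection rule for y=x: (y, x)
(-13, 17) -> (17, -13)

(17, -13)


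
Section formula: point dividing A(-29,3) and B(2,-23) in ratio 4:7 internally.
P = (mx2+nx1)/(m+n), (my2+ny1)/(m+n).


Px = (4*2 + 7*(-29))/11 = -195/11 = -17.7273
Py = (4*(-23) + 7*3)/11 = -71/11 = -6.4545

P = (-17.7273, -6.4545)


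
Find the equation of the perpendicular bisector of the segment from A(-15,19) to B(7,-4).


Midpoint = (-4, 7.5)
Slope of AB = dy/dx = -23/22 = -1.0455
Perp slope = -dx/dy = 22/23 = 0.9565
b = My - (perp slope)*Mx = 7.5 + (22*(-4))/(-23) = 7.5 + 3.8261 = 11.3261

y = 0.9565x + 11.3261


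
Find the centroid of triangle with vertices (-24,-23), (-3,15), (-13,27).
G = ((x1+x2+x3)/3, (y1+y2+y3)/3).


Gx = (-24- 3- 13)/3 = -40/3 = -13.3333
Gy = (-23+15+27)/3 = 19/3 = 6.3333

G = (-13.3333, 6.3333)


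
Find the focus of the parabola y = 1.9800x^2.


a = 1.9800
4a = 7.9200
focus = (0, 1/7.9200) = (0, 0.1263)

Focus = (0, 0.1263)


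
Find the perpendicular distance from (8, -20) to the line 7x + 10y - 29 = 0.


|7*8 + 10*(-20) - 29| = |-173| = 173
sqrt(49 + 100) = sqrt(149) = 12.2066
d = 173/sqrt(149) = 14.1727

14.1727


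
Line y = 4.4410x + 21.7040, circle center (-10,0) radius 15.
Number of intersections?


Substitute y = 4.4410x + 21.7040: (x+ 10)^2 + (4.4410x+21.7040-0)^2 = 225
Expand to Ax^2 + Bx + C = 0, where b-k = 21.704
A = 1+m^2 = 20.722481
B = 2(m(b-k) - h) = 2(4.4410*21.704 + 10) = 212.774928
C = h^2 + (b-k)^2 - r^2 = 100 + 471.063616 - 225 = 346.063616
disc = B^2-4AC = 45273.1700 - 28685.1868 = 16587.9832
disc > 0

2 intersection points


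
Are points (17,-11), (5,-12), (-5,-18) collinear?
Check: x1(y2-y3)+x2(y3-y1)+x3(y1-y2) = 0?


17*(-12+ 18) + 5*(-18+ 11) - 5*(-11+ 12)
= 102 - 35 - 5 = 62

No, not collinear (determinant = 62)


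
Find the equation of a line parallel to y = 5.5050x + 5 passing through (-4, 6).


Parallel lines have equal slopes.
m2 = 5.5050
b2 = 6 - 5.5050*(-4) = 28.0200

y = 5.5050x + 28.0200


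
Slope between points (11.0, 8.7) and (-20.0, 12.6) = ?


dy = 12.6 - 8.7 = 3.9
dx = -20.0 - 11.0 = -31.0
m = 3.9/(-31.0) = -0.1258

m = -0.1258


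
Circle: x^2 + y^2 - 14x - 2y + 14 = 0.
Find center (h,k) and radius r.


h = -D/2 = 14/2 = 7
k = -E/2 = 2/2 = 1
r^2 = h^2 + k^2 - F = 49 + 1 - 14 = 36
r = 6

Center (7, 1), radius = 6


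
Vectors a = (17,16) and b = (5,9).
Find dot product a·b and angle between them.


a·b = 17*5 + 16*9 = 85 + 144 = 229
|a| = sqrt(289+256) = 23.3452
|b| = sqrt(25+81) = 10.2956
cos(theta) = 229/(sqrt(545)*sqrt(106)) = 229/sqrt(57770) = 0.952762
theta = arccos(229/sqrt(57770)) = 17.6811 degrees

a·b = 229, theta = 17.6811 deg


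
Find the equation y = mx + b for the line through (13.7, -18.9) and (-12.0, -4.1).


m = (14.8)/(-25.7) = -0.5759
b = y1 - m*x1 = -18.9 - (14.8*13.7)/(-25.7) = -18.9 + 7.8895 = -11.0105

y = -0.5759x - 11.0105


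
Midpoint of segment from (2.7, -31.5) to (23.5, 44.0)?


Mx = (2.7 + 23.5)/2 = 26.2/2 = 13.1000
My = (-31.5 + 44.0)/2 = 12.5/2 = 6.2500

(13.1000, 6.2500)


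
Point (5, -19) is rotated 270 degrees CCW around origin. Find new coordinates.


cos(270) = 0, sin(270) = -1
x' = 5*0 + 19*(-1) = -19
y' = 5*(-1) - 19*0 = -5

(-19, -5)


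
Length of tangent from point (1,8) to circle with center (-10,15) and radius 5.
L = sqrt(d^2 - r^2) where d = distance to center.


d = sqrt((1+ 10)^2 + (8-15)^2) = sqrt(121+49) = 13.0384
L = sqrt(170.0000 - 25) = sqrt(145.0000) = 12.0416

12.0416


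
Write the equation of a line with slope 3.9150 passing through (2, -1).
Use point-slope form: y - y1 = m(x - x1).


y + 1 = 3.9150(x - 2)
y = 3.9150x - 1 - 3.9150*2
y = 3.9150x - 8.8300

y = 3.9150x - 8.8300


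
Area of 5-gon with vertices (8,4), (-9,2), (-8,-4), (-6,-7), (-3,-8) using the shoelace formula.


sum(xi*y_{i+1}) = 8*2 - 9*(-4) - 8*(-7) - 6*(-8) - 3*4 = 144
sum(yi*x_{i+1}) = 4*(-9) + 2*(-8) - 4*(-6) - 7*(-3) - 8*8 = -71
Area = |144 + 71|/2 = 215/2 = 107.5000

107.5000 sq units


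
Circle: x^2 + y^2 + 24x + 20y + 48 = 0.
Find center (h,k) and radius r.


h = -D/2 = -24/2 = -12
k = -E/2 = -20/2 = -10
r^2 = h^2 + k^2 - F = 144 + 100 - 48 = 196
r = 14

Center (-12, -10), radius = 14


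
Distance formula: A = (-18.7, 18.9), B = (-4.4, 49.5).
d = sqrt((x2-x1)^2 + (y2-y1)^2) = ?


dx = -4.4 + 18.7 = 14.3
dy = 49.5 - 18.9 = 30.6
d = sqrt(204.49 + 936.36) = sqrt(1140.85) = 33.7765

33.7765


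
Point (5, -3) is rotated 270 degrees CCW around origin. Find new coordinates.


cos(270) = 0, sin(270) = -1
x' = 5*0 + 3*(-1) = -3
y' = 5*(-1) - 3*0 = -5

(-3, -5)


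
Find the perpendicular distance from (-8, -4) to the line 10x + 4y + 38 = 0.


|10*(-8) + 4*(-4) + 38| = |-58| = 58
sqrt(100 + 16) = sqrt(116) = 10.7703
d = 58/sqrt(116) = 5.3852

5.3852


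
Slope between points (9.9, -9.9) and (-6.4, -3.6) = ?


dy = -3.6 + 9.9 = 6.3
dx = -6.4 - 9.9 = -16.3
m = 6.3/(-16.3) = -0.3865

m = -0.3865


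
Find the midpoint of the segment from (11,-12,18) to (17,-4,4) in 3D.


Mx = (11+17)/2 = 14.0000
My = (-12- 4)/2 = -8.0000
Mz = (18+4)/2 = 11.0000

M = (14.0000, -8.0000, 11.0000)


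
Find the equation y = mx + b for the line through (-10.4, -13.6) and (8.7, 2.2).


m = (15.8)/(19.1) = 0.8272
b = y1 - m*x1 = -13.6 - (15.8*(-10.4))/(19.1) = -13.6 + 8.6031 = -4.9969

y = 0.8272x - 4.9969


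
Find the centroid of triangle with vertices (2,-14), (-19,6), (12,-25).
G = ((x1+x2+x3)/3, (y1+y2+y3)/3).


Gx = (2- 19+12)/3 = -5/3 = -1.6667
Gy = (-14+6- 25)/3 = -33/3 = -11.0000

G = (-1.6667, -11.0000)


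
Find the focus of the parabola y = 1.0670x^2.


a = 1.0670
4a = 4.2680
focus = (0, 1/4.2680) = (0, 0.2343)

Focus = (0, 0.2343)


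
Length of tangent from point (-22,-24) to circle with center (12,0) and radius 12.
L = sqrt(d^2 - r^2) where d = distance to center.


d = sqrt((-22-12)^2 + (-24-0)^2) = sqrt(1156+576) = 41.6173
L = sqrt(1732.0000 - 144) = sqrt(1588.0000) = 39.8497

39.8497


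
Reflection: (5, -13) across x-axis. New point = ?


Reflection rule for x-axis: (x, -y)
(5, -13) -> (5, 13)

(5, 13)


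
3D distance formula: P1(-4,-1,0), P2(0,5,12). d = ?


dx=4, dy=6, dz=12
d = sqrt(16+36+144) = sqrt(196) = 14.0000

14.0000


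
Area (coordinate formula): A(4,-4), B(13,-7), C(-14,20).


4*(-7-20) = -108
13*(20+ 4) = 312
-14*(-4+ 7) = -42
sum = 162
Area = |162|/2 = 81.0000

81.0000 sq units


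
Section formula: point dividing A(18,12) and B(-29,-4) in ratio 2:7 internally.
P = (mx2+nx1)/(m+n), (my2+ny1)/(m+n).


Px = (2*(-29) + 7*18)/9 = 68/9 = 7.5556
Py = (2*(-4) + 7*12)/9 = 76/9 = 8.4444

P = (7.5556, 8.4444)


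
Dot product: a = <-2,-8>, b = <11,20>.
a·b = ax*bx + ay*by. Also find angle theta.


a·b = -2*11 - 8*20 = -22 - 160 = -182
|a| = sqrt(4+64) = 8.2462
|b| = sqrt(121+400) = 22.8254
cos(theta) = -182/(sqrt(68)*sqrt(521)) = -182/sqrt(35428) = -0.966937
theta = arccos(-182/sqrt(35428)) = 165.2254 degrees

a·b = -182, theta = 165.2254 deg


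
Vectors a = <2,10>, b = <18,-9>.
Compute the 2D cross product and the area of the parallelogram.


cross = 2*(-9) - 10*18 = -18 - 180 = -198
Parallelogram area = |-198| = 198

cross = -198, parallelogram area = 198


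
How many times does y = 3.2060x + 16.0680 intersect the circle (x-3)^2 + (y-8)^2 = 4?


Substitute y = 3.2060x + 16.0680: (x-3)^2 + (3.2060x+16.0680-8)^2 = 4
Expand to Ax^2 + Bx + C = 0, where b-k = 8.068
A = 1+m^2 = 11.278436
B = 2(m(b-k) - h) = 2(3.2060*8.068 - 3) = 45.732016
C = h^2 + (b-k)^2 - r^2 = 9 + 65.092624 - 4 = 70.092624
disc = B^2-4AC = 2091.4173 - 3162.1407 = -1070.7234
disc < 0

0 intersection points


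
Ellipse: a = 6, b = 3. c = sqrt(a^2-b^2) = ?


c^2 = 6^2 - 3^2 = 36 - 9 = 27
c = sqrt(27) = 5.1962

c = 5.1962


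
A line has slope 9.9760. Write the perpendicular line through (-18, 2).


Perpendicular slope = -1/m1 = -1/9.9760 = -0.1002
b2 = y0 - m2*x0 = 2 - 18/9.9760 = 2 - 1.8043 = 0.1957

y = -0.1002x + 0.1957


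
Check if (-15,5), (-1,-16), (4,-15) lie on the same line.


-15*(-16+ 15) - 1*(-15-5) + 4*(5+ 16)
= 15 + 20 + 84 = 119

No, not collinear (determinant = 119)


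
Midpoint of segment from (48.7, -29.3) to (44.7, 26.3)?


Mx = (48.7 + 44.7)/2 = 93.4/2 = 46.7000
My = (-29.3 + 26.3)/2 = -3.0/2 = -1.5000

(46.7000, -1.5000)


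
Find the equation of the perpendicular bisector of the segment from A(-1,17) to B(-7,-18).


Midpoint = (-4, -0.5)
Slope of AB = dy/dx = -35/(-6) = 5.8333
Perp slope = -dx/dy = -6/35 = -0.1714
b = My - (perp slope)*Mx = -0.5 + (-6*(-4))/(-35) = -0.5 - 0.6857 = -1.1857

y = -0.1714x - 1.1857


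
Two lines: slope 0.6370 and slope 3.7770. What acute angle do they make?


m1-m2 = -3.14
1+m1*m2 = 3.405949
tan(theta) = |-3.14/3.405949| = 0.921916
theta = arctan(|-3.14/3.405949|) = 42.6735 degrees (acute angle)

42.6735 degrees


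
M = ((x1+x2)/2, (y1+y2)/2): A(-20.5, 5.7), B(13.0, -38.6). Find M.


Mx = (-20.5 + 13.0)/2 = -7.5/2 = -3.7500
My = (5.7 - 38.6)/2 = -32.9/2 = -16.4500

(-3.7500, -16.4500)


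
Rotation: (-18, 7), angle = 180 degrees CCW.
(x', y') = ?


cos(180) = -1, sin(180) = 0
x' = -18*(-1) - 7*0 = 18
y' = -18*0 + 7*(-1) = -7

(18, -7)


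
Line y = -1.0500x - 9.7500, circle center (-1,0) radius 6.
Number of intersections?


Substitute y = -1.0500x - 9.7500: (x+ 1)^2 + (-1.0500x- 9.7500-0)^2 = 36
Expand to Ax^2 + Bx + C = 0, where b-k = -9.75
A = 1+m^2 = 2.1025
B = 2(m(b-k) - h) = 2(-1.0500*(-9.75) + 1) = 22.475
C = h^2 + (b-k)^2 - r^2 = 1 + 95.0625 - 36 = 60.0625
disc = B^2-4AC = 505.1256 - 505.1256 = 0
disc = 0

1 intersection point (tangent)


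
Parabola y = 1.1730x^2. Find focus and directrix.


a = 1.1730
1/(4a) = 0.2131
Focus = (0, 0.2131)
Directrix: y = -0.2131

Focus = (0, 0.2131), Directrix: y = -0.2131


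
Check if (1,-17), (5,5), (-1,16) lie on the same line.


1*(5-16) + 5*(16+ 17) - 1*(-17-5)
= -11 + 165 + 22 = 176

No, not collinear (determinant = 176)


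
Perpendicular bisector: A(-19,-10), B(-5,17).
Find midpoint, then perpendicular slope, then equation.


Midpoint = (-12, 3.5)
Slope of AB = dy/dx = 27/14 = 1.9286
Perp slope = -dx/dy = -14/27 = -0.5185
b = My - (perp slope)*Mx = 3.5 + (14*(-12))/27 = 3.5 - 6.2222 = -2.7222

y = -0.5185x - 2.7222


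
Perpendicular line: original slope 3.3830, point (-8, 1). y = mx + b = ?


Perpendicular slope = -1/m1 = -1/3.3830 = -0.2956
b2 = y0 - m2*x0 = 1 - 8/3.3830 = 1 - 2.3648 = -1.3648

y = -0.2956x - 1.3648


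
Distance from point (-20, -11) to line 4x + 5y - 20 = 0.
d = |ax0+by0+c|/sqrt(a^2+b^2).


|4*(-20) + 5*(-11) - 20| = |-155| = 155
sqrt(16 + 25) = sqrt(41) = 6.4031
d = 155/sqrt(41) = 24.2069

24.2069


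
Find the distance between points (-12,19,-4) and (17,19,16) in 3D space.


dx=29, dy=0, dz=20
d = sqrt(841+0+400) = sqrt(1241) = 35.2278

35.2278


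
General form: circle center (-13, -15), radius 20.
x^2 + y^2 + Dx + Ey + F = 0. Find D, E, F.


(x+ 13)^2 + (y+ 15)^2 = 20^2
D = -2h = 26, E = -2k = 30
F = h^2+k^2-r^2 = 169+225-400 = -6

D = 26, E = 30, F = -6


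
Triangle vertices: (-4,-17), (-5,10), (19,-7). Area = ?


-4*(10+ 7) = -68
-5*(-7+ 17) = -50
19*(-17-10) = -513
sum = -631
Area = |-631|/2 = 315.5000

315.5000 sq units


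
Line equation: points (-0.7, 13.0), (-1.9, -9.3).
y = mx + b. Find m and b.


m = (-22.3)/(-1.2) = 18.5833
b = y1 - m*x1 = 13.0 - (-22.3*(-0.7))/(-1.2) = 13.0 + 13.0083 = 26.0083

y = 18.5833x + 26.0083


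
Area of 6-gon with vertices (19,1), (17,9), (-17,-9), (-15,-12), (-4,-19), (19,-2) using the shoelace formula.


sum(xi*y_{i+1}) = 19*9 + 17*(-9) - 17*(-12) - 15*(-19) - 4*(-2) + 19*1 = 534
sum(yi*x_{i+1}) = 1*17 + 9*(-17) - 9*(-15) - 12*(-4) - 19*19 - 2*19 = -352
Area = |534 + 352|/2 = 886/2 = 443.0000

443.0000 sq units


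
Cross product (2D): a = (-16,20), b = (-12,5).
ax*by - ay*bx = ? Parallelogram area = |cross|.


cross = -16*5 - 20*(-12) = -80 + 240 = 160
Parallelogram area = |160| = 160

cross = 160, parallelogram area = 160


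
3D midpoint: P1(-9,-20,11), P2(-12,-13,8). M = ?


Mx = (-9- 12)/2 = -10.5000
My = (-20- 13)/2 = -16.5000
Mz = (11+8)/2 = 9.5000

M = (-10.5000, -16.5000, 9.5000)


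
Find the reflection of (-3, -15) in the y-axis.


Reflection rule for y-axis: (-x, y)
(-3, -15) -> (3, -15)

(3, -15)


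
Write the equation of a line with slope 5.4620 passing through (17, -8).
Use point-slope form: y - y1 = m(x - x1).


y + 8 = 5.4620(x - 17)
y = 5.4620x - 8 - 5.4620*17
y = 5.4620x - 100.8540

y = 5.4620x - 100.8540


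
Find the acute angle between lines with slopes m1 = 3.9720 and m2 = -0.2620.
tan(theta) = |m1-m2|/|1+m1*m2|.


m1-m2 = 4.234
1+m1*m2 = -0.040664
tan(theta) = |4.234/(-0.040664)| = 104.121582
theta = arctan(|4.234/(-0.040664)|) = 89.4497 degrees (acute angle)

89.4497 degrees


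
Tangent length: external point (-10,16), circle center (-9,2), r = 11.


d = sqrt((-10+ 9)^2 + (16-2)^2) = sqrt(1+196) = 14.0357
L = sqrt(197.0000 - 121) = sqrt(76.0000) = 8.7178

8.7178


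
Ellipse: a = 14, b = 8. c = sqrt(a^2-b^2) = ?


c^2 = 14^2 - 8^2 = 196 - 64 = 132
c = sqrt(132) = 11.4891

c = 11.4891


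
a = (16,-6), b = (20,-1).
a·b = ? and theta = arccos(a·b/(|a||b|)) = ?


a·b = 16*20 - 6*(-1) = 320 + 6 = 326
|a| = sqrt(256+36) = 17.0880
|b| = sqrt(400+1) = 20.0250
cos(theta) = 326/(sqrt(292)*sqrt(401)) = 326/sqrt(117092) = 0.952695
theta = arccos(326/sqrt(117092)) = 17.6936 degrees

a·b = 326, theta = 17.6936 deg
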